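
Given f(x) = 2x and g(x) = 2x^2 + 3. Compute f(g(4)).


70


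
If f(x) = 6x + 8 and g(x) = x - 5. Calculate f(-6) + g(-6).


f(-6) = -28
g(-6) = -11
Sum = -39

-39


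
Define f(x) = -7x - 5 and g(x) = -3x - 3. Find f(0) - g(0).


f(0) = -5
g(0) = -3
Difference = -2

-2


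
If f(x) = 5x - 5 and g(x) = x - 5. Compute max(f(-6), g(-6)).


-11


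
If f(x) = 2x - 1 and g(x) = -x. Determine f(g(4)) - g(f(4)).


f(g(4)) = -9
g(f(4)) = -7
Difference = -2

-2


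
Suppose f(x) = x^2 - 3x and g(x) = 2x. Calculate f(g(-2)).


g(-2) = -4
f(-4) = 1*(-4)^2 - 3*(-4) = 28

28


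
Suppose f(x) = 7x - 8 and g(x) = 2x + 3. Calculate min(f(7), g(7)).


f(7) = 41
g(7) = 17
min = 17

17


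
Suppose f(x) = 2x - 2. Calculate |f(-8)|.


f(-8) = -18
|-18| = 18

18


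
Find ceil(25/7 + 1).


25/7 = 3.5714
3.5714 + 1 = 4.5714
ceil(4.5714) = 5

5


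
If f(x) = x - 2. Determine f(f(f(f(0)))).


f(0) = -2
f(-2) = -4
f(-4) = -6
f(-6) = -8

-8


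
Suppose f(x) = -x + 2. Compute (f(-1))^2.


f(-1) = 3
(3)^2 = 9

9


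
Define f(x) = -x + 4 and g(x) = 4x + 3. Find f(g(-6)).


g(-6) = -21
f(-21) = 25

25


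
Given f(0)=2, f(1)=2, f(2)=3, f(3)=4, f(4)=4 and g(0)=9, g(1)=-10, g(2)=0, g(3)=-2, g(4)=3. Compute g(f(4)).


f(4) = 4
g(4) = 3

3


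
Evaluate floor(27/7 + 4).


27/7 = 3.8571
3.8571 + 4 = 7.8571
floor(7.8571) = 7

7


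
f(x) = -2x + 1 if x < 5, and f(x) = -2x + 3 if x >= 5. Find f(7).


7 satisfies x >= 5
f(7) = -11

-11


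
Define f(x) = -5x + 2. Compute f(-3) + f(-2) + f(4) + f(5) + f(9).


f(-3) = 17
f(-2) = 12
f(4) = -18
f(5) = -23
f(9) = -43
Sum = -55

-55


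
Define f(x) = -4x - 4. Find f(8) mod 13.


f(8) = -36
-36 mod 13 = 3

3


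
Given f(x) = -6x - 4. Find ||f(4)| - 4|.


f(4) = -28
|-28| = 28
|28 - 4| = 24

24


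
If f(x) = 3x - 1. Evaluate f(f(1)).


f(1) = 2
f(2) = 5

5


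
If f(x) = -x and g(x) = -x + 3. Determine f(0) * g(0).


f(0) = 0
g(0) = 3
Product = 0

0


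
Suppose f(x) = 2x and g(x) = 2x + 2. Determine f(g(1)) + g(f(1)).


f(g(1)) = 8
g(f(1)) = 6
Sum = 14

14


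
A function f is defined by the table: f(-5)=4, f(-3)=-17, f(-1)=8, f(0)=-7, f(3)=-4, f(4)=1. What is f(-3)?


Reading from the table at x = -3

-17


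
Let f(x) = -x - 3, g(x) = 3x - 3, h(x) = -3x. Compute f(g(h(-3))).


-27


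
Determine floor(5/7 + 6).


5/7 = 0.7143
0.7143 + 6 = 6.7143
floor(6.7143) = 6

6


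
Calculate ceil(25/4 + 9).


16


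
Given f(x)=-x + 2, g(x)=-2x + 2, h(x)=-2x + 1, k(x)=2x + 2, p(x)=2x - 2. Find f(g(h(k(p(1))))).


p(1) = 0
k(0) = 2
h(2) = -3
g(-3) = 8
f(8) = -6

-6


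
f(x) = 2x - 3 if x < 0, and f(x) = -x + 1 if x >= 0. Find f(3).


-2


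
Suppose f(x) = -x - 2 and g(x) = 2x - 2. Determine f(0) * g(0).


f(0) = -2
g(0) = -2
Product = 4

4


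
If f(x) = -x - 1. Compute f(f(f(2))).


f(2) = -3
f(-3) = 2
f(2) = -3

-3


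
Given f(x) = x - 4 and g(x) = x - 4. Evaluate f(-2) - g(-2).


f(-2) = -6
g(-2) = -6
Difference = 0

0


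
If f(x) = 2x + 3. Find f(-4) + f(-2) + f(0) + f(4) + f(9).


29


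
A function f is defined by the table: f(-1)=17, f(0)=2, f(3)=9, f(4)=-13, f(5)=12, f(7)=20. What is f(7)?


Reading from the table at x = 7

20


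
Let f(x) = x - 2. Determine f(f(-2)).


f(-2) = -4
f(-4) = -6

-6


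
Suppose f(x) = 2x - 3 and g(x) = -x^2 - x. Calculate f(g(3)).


-27


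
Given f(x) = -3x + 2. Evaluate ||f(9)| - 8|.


f(9) = -25
|-25| = 25
|25 - 8| = 17

17


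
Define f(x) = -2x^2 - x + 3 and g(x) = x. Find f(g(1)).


g(1) = 1
f(1) = (-2)*(1)^2 - 1*(1) + 3 = 0

0


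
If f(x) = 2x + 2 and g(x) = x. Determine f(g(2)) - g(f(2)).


0


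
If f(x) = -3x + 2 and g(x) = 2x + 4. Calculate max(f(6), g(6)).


16


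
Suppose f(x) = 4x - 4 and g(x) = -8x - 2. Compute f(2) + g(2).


f(2) = 4
g(2) = -18
Sum = -14

-14


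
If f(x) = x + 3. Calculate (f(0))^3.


f(0) = 3
(3)^3 = 27

27


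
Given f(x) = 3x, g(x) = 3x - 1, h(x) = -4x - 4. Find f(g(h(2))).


h(2) = -12
g(-12) = -37
f(-37) = -111

-111


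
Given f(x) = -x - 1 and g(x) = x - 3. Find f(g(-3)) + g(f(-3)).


4


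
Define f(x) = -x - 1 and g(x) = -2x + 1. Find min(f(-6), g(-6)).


5


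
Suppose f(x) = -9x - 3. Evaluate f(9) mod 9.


f(9) = -84
-84 mod 9 = 6

6


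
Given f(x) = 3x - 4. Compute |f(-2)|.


f(-2) = -10
|-10| = 10

10


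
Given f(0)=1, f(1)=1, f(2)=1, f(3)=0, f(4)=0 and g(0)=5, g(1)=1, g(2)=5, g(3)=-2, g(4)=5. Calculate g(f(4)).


f(4) = 0
g(0) = 5

5


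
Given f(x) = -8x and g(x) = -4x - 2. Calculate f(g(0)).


g(0) = -2
f(-2) = 16

16


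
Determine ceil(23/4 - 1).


5


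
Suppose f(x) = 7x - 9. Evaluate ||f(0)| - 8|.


f(0) = -9
|-9| = 9
|9 - 8| = 1

1


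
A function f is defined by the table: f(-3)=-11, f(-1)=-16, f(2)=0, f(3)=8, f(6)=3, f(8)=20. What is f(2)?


Reading from the table at x = 2

0


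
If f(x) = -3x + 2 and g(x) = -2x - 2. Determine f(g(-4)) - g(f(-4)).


f(g(-4)) = -16
g(f(-4)) = -30
Difference = 14

14


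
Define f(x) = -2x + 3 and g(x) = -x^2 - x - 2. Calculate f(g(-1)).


g(-1) = -2
f(-2) = 7

7


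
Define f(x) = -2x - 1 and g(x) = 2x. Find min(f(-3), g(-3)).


f(-3) = 5
g(-3) = -6
min = -6

-6


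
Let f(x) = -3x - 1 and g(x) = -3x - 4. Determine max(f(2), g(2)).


f(2) = -7
g(2) = -10
max = -7

-7


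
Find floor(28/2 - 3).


28/2 = 14
14 - 3 = 11
floor(11) = 11

11


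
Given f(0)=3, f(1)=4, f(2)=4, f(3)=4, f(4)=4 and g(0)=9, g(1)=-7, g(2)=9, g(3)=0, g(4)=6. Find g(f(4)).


f(4) = 4
g(4) = 6

6


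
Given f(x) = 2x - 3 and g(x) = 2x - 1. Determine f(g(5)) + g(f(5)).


f(g(5)) = 15
g(f(5)) = 13
Sum = 28

28


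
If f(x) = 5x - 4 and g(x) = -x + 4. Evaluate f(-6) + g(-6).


-24


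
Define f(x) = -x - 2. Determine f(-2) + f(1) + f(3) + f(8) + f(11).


f(-2) = 0
f(1) = -3
f(3) = -5
f(8) = -10
f(11) = -13
Sum = -31

-31


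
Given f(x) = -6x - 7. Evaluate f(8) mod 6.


f(8) = -55
-55 mod 6 = 5

5


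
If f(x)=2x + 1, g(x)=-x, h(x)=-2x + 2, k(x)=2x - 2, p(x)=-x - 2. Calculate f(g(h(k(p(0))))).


p(0) = -2
k(-2) = -6
h(-6) = 14
g(14) = -14
f(-14) = -27

-27


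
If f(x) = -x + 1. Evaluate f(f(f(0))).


f(0) = 1
f(1) = 0
f(0) = 1

1


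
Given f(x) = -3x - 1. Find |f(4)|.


13


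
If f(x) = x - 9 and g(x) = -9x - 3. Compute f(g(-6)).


42


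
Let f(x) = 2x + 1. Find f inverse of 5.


Solve 2x + 1 = 5
x = (5 - 1) / 2 = 2

2


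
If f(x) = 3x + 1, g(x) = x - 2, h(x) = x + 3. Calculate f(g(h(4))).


h(4) = 7
g(7) = 5
f(5) = 16

16


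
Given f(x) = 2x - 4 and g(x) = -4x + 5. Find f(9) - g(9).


45


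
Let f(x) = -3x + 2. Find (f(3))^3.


f(3) = -7
(-7)^3 = -343

-343


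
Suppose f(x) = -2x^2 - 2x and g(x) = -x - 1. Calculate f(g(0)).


0


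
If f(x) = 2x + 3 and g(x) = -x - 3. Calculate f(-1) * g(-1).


-2


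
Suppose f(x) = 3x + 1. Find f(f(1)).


f(1) = 4
f(4) = 13

13


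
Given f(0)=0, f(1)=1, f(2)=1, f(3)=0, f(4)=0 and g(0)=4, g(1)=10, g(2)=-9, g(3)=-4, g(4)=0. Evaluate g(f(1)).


f(1) = 1
g(1) = 10

10


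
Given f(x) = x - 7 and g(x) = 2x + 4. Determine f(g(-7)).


g(-7) = -10
f(-10) = -17

-17


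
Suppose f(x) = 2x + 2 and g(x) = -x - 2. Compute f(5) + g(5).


f(5) = 12
g(5) = -7
Sum = 5

5


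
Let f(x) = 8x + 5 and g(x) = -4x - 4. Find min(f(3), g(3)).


f(3) = 29
g(3) = -16
min = -16

-16


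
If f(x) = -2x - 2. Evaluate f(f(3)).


f(3) = -8
f(-8) = 14

14


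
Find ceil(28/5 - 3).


28/5 = 5.6
5.6 - 3 = 2.6
ceil(2.6) = 3

3


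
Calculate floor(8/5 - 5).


-4


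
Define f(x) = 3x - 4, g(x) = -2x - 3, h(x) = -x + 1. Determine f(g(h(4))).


h(4) = -3
g(-3) = 3
f(3) = 5

5


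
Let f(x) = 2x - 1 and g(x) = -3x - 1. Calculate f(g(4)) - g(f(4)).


f(g(4)) = -27
g(f(4)) = -22
Difference = -5

-5


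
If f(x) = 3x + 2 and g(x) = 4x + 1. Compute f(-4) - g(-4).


f(-4) = -10
g(-4) = -15
Difference = 5

5


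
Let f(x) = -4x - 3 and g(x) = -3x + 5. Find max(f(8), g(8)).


f(8) = -35
g(8) = -19
max = -19

-19


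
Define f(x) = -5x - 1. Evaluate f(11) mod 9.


f(11) = -56
-56 mod 9 = 7

7


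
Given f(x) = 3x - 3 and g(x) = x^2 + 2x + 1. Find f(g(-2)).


g(-2) = 1
f(1) = 0

0


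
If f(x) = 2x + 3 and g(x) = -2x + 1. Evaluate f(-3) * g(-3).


f(-3) = -3
g(-3) = 7
Product = -21

-21


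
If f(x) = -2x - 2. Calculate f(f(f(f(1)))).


f(1) = -4
f(-4) = 6
f(6) = -14
f(-14) = 26

26


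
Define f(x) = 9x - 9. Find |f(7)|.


54


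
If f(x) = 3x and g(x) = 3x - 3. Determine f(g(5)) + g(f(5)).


f(g(5)) = 36
g(f(5)) = 42
Sum = 78

78


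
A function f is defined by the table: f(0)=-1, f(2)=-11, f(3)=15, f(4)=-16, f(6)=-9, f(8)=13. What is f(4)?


Reading from the table at x = 4

-16


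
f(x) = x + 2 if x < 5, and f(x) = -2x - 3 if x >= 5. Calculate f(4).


4 satisfies x < 5
f(4) = 6

6


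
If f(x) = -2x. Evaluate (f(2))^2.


f(2) = -4
(-4)^2 = 16

16


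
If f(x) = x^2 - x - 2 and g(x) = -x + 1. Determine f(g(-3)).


g(-3) = 4
f(4) = 1*(4)^2 - 1*(4) - 2 = 10

10


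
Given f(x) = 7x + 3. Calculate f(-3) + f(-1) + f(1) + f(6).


f(-3) = -18
f(-1) = -4
f(1) = 10
f(6) = 45
Sum = 33

33


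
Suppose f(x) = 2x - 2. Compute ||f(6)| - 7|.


f(6) = 10
|10| = 10
|10 - 7| = 3

3


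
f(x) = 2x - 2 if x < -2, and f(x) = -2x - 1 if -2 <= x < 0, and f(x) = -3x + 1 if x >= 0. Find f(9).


9 satisfies x >= 0
f(9) = -26

-26


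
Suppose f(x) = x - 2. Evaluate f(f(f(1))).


f(1) = -1
f(-1) = -3
f(-3) = -5

-5


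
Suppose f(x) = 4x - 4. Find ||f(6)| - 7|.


f(6) = 20
|20| = 20
|20 - 7| = 13

13


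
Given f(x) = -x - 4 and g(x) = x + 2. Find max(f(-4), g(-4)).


0


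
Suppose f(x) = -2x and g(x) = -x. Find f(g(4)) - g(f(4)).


f(g(4)) = 8
g(f(4)) = 8
Difference = 0

0


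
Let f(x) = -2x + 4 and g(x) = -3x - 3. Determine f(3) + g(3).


f(3) = -2
g(3) = -12
Sum = -14

-14


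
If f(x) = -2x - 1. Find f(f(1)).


f(1) = -3
f(-3) = 5

5


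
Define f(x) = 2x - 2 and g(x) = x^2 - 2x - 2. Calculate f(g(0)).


-6


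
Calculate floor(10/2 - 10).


10/2 = 5
5 - 10 = -5
floor(-5) = -5

-5


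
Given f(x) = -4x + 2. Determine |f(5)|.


f(5) = -18
|-18| = 18

18


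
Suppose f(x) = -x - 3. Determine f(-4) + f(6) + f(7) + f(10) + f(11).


f(-4) = 1
f(6) = -9
f(7) = -10
f(10) = -13
f(11) = -14
Sum = -45

-45


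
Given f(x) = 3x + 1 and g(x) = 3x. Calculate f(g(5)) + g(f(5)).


f(g(5)) = 46
g(f(5)) = 48
Sum = 94

94


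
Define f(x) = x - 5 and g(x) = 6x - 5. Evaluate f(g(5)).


20


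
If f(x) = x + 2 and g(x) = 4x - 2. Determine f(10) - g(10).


f(10) = 12
g(10) = 38
Difference = -26

-26


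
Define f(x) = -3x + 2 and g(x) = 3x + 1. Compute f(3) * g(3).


f(3) = -7
g(3) = 10
Product = -70

-70


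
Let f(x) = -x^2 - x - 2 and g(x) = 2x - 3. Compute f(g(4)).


-32


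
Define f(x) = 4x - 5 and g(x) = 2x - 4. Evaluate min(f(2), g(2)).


f(2) = 3
g(2) = 0
min = 0

0


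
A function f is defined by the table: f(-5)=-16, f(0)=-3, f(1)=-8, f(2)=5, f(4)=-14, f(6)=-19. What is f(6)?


Reading from the table at x = 6

-19


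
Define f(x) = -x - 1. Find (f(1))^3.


-8


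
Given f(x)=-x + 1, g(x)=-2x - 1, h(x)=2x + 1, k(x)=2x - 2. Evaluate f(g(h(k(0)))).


k(0) = -2
h(-2) = -3
g(-3) = 5
f(5) = -4

-4


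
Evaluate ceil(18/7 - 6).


18/7 = 2.5714
2.5714 - 6 = -3.4286
ceil(-3.4286) = -3

-3


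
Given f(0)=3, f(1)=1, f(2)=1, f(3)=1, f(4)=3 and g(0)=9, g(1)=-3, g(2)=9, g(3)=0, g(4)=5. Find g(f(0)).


f(0) = 3
g(3) = 0

0


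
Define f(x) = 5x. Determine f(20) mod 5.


0


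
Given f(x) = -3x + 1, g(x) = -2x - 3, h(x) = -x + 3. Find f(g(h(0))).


28


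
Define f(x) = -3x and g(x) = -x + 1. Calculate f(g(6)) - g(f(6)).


-4


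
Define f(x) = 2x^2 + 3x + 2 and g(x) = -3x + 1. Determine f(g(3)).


g(3) = -8
f(-8) = 2*(-8)^2 + 3*(-8) + 2 = 106

106


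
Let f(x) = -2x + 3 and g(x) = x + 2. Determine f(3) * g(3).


f(3) = -3
g(3) = 5
Product = -15

-15


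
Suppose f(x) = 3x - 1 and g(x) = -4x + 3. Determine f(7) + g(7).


f(7) = 20
g(7) = -25
Sum = -5

-5


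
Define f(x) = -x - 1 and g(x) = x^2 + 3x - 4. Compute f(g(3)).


-15


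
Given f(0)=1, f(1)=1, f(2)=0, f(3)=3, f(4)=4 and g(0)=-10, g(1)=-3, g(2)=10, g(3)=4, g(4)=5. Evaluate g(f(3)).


f(3) = 3
g(3) = 4

4


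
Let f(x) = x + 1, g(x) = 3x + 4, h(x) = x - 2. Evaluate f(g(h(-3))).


h(-3) = -5
g(-5) = -11
f(-11) = -10

-10


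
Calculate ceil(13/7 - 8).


13/7 = 1.8571
1.8571 - 8 = -6.1429
ceil(-6.1429) = -6

-6


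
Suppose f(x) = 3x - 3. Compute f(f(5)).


33


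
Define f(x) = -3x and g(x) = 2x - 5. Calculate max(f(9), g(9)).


f(9) = -27
g(9) = 13
max = 13

13


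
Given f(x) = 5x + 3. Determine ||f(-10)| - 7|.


40


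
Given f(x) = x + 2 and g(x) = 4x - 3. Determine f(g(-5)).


-21


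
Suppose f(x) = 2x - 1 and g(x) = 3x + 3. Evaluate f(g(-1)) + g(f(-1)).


f(g(-1)) = -1
g(f(-1)) = -6
Sum = -7

-7


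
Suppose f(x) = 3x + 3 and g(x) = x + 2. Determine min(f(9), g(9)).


f(9) = 30
g(9) = 11
min = 11

11


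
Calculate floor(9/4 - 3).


-1


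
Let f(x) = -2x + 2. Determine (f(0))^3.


f(0) = 2
(2)^3 = 8

8


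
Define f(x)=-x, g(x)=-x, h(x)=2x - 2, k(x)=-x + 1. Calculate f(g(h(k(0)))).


k(0) = 1
h(1) = 0
g(0) = 0
f(0) = 0

0


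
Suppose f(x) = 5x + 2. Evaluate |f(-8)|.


f(-8) = -38
|-38| = 38

38


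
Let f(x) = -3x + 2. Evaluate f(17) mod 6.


f(17) = -49
-49 mod 6 = 5

5


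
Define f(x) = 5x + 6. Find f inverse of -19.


Solve 5x + 6 = -19
x = (-19 - 6) / 5 = -5

-5


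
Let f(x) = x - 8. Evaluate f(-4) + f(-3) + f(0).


-31


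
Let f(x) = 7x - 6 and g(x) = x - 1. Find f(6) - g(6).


f(6) = 36
g(6) = 5
Difference = 31

31


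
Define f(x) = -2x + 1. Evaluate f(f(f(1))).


-5


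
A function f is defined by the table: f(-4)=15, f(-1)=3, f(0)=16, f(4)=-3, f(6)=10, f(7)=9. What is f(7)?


Reading from the table at x = 7

9


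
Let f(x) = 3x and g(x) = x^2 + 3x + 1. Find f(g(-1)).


-3


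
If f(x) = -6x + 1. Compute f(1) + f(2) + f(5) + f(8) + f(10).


f(1) = -5
f(2) = -11
f(5) = -29
f(8) = -47
f(10) = -59
Sum = -151

-151


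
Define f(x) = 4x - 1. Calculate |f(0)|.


f(0) = -1
|-1| = 1

1


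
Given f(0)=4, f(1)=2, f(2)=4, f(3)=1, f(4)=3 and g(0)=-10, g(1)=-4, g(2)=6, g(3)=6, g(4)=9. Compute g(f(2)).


f(2) = 4
g(4) = 9

9


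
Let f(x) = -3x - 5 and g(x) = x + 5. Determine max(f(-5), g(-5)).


f(-5) = 10
g(-5) = 0
max = 10

10


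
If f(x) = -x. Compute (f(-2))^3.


8


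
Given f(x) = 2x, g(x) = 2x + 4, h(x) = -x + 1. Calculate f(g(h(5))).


h(5) = -4
g(-4) = -4
f(-4) = -8

-8


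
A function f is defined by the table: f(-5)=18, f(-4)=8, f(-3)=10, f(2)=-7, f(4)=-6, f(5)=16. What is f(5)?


Reading from the table at x = 5

16


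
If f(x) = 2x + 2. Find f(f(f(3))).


38


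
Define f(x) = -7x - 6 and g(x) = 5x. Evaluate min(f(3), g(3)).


f(3) = -27
g(3) = 15
min = -27

-27


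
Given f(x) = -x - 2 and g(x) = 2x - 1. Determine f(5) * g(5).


f(5) = -7
g(5) = 9
Product = -63

-63


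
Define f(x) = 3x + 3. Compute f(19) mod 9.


6


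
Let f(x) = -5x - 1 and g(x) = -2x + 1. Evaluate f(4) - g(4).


f(4) = -21
g(4) = -7
Difference = -14

-14


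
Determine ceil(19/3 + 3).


19/3 = 6.3333
6.3333 + 3 = 9.3333
ceil(9.3333) = 10

10


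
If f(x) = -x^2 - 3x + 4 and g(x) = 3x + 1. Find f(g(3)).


g(3) = 10
f(10) = (-1)*(10)^2 - 3*(10) + 4 = -126

-126


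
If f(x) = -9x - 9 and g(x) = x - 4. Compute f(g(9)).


g(9) = 5
f(5) = -54

-54


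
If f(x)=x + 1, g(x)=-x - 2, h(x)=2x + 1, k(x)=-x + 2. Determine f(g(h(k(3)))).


k(3) = -1
h(-1) = -1
g(-1) = -1
f(-1) = 0

0


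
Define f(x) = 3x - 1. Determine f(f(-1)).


-13


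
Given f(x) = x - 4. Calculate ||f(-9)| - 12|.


f(-9) = -13
|-13| = 13
|13 - 12| = 1

1


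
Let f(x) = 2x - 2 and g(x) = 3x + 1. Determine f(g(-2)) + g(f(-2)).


f(g(-2)) = -12
g(f(-2)) = -17
Sum = -29

-29


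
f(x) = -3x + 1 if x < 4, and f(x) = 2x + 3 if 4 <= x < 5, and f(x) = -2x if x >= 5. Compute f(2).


-5


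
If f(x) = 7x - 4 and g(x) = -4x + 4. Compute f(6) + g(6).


f(6) = 38
g(6) = -20
Sum = 18

18


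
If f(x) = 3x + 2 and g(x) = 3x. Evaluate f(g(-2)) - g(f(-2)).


f(g(-2)) = -16
g(f(-2)) = -12
Difference = -4

-4


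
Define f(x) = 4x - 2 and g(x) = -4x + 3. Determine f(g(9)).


g(9) = -33
f(-33) = -134

-134


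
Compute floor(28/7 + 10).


28/7 = 4
4 + 10 = 14
floor(14) = 14

14


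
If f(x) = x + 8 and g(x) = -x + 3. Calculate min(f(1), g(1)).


f(1) = 9
g(1) = 2
min = 2

2


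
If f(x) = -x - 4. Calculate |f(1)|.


f(1) = -5
|-5| = 5

5


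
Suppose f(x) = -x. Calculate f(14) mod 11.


f(14) = -14
-14 mod 11 = 8

8


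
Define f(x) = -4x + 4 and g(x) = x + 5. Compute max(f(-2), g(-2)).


f(-2) = 12
g(-2) = 3
max = 12

12


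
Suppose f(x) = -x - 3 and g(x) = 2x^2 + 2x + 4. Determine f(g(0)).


-7


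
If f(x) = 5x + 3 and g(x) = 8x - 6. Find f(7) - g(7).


f(7) = 38
g(7) = 50
Difference = -12

-12


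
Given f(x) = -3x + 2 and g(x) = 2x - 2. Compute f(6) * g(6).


f(6) = -16
g(6) = 10
Product = -160

-160


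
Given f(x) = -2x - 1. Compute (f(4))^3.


f(4) = -9
(-9)^3 = -729

-729


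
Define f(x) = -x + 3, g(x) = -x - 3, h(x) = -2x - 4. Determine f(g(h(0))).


h(0) = -4
g(-4) = 1
f(1) = 2

2


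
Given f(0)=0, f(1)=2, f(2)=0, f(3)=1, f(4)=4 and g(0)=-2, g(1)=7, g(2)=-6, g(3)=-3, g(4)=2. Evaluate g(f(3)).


f(3) = 1
g(1) = 7

7


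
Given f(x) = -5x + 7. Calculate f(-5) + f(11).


f(-5) = 32
f(11) = -48
Sum = -16

-16


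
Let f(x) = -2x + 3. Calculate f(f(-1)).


f(-1) = 5
f(5) = -7

-7


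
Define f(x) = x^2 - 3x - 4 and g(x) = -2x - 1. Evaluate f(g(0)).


0


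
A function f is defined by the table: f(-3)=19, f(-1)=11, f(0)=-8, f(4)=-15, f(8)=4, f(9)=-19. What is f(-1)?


Reading from the table at x = -1

11


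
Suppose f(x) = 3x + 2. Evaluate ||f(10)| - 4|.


f(10) = 32
|32| = 32
|32 - 4| = 28

28


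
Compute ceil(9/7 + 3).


9/7 = 1.2857
1.2857 + 3 = 4.2857
ceil(4.2857) = 5

5


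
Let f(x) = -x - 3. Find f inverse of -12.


Solve -x - 3 = -12
x = (-12 + 3) / (-1) = 9

9


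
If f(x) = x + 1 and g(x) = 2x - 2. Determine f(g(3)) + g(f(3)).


f(g(3)) = 5
g(f(3)) = 6
Sum = 11

11


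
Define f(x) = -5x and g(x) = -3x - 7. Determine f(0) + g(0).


f(0) = 0
g(0) = -7
Sum = -7

-7


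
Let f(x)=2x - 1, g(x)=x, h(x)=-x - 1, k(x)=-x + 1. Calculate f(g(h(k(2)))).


-1


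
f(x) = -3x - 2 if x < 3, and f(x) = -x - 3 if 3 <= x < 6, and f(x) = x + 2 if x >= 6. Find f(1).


1 satisfies x < 3
f(1) = -5

-5


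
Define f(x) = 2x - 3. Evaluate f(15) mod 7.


f(15) = 27
27 mod 7 = 6

6


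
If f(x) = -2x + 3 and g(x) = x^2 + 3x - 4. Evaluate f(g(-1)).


g(-1) = -6
f(-6) = 15

15


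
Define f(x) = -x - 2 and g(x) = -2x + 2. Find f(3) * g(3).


f(3) = -5
g(3) = -4
Product = 20

20


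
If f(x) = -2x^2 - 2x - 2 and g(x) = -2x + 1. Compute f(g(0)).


g(0) = 1
f(1) = (-2)*(1)^2 - 2*(1) - 2 = -6

-6


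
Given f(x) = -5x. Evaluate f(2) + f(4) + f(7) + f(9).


f(2) = -10
f(4) = -20
f(7) = -35
f(9) = -45
Sum = -110

-110


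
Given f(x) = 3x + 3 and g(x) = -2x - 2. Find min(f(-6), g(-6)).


f(-6) = -15
g(-6) = 10
min = -15

-15


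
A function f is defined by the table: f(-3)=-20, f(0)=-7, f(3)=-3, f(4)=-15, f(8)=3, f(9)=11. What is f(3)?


Reading from the table at x = 3

-3


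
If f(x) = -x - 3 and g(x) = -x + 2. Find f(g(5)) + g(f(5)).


f(g(5)) = 0
g(f(5)) = 10
Sum = 10

10


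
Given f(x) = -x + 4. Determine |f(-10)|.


f(-10) = 14
|14| = 14

14


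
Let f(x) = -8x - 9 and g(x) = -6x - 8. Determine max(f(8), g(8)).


f(8) = -73
g(8) = -56
max = -56

-56


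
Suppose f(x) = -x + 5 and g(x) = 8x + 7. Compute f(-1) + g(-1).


f(-1) = 6
g(-1) = -1
Sum = 5

5


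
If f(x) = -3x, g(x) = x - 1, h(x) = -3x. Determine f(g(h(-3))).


h(-3) = 9
g(9) = 8
f(8) = -24

-24


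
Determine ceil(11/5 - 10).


11/5 = 2.2
2.2 - 10 = -7.8
ceil(-7.8) = -7

-7


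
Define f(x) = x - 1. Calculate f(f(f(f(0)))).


f(0) = -1
f(-1) = -2
f(-2) = -3
f(-3) = -4

-4


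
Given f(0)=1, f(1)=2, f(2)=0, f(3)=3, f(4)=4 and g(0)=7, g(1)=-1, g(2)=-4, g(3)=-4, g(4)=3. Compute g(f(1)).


f(1) = 2
g(2) = -4

-4


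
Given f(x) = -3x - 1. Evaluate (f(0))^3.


f(0) = -1
(-1)^3 = -1

-1


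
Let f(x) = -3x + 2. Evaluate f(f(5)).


f(5) = -13
f(-13) = 41

41


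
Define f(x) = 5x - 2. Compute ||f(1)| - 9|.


f(1) = 3
|3| = 3
|3 - 9| = 6

6


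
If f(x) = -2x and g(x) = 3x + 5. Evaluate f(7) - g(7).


-40


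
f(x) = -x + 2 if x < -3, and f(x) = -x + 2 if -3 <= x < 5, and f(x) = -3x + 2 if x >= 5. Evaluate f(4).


4 satisfies -3 <= x < 5
f(4) = -2

-2


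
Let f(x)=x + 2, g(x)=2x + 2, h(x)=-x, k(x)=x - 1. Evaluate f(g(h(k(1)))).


k(1) = 0
h(0) = 0
g(0) = 2
f(2) = 4

4


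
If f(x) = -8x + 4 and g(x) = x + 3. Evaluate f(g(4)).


g(4) = 7
f(7) = -52

-52


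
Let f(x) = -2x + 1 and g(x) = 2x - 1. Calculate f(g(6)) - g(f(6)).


f(g(6)) = -21
g(f(6)) = -23
Difference = 2

2


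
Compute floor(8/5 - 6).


8/5 = 1.6
1.6 - 6 = -4.4
floor(-4.4) = -5

-5


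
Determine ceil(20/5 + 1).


20/5 = 4
4 + 1 = 5
ceil(5) = 5

5


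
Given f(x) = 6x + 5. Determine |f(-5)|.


25


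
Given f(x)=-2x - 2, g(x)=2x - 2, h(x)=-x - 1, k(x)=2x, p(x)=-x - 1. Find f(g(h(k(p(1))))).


p(1) = -2
k(-2) = -4
h(-4) = 3
g(3) = 4
f(4) = -10

-10


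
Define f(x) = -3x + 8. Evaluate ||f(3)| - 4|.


f(3) = -1
|-1| = 1
|1 - 4| = 3

3


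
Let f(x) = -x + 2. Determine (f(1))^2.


f(1) = 1
(1)^2 = 1

1


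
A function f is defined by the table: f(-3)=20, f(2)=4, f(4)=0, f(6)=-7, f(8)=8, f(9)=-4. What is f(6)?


Reading from the table at x = 6

-7


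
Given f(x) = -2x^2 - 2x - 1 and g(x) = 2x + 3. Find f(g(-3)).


g(-3) = -3
f(-3) = (-2)*(-3)^2 - 2*(-3) - 1 = -13

-13


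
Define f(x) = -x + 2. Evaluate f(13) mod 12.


f(13) = -11
-11 mod 12 = 1

1


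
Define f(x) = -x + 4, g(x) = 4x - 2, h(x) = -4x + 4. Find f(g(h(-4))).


h(-4) = 20
g(20) = 78
f(78) = -74

-74


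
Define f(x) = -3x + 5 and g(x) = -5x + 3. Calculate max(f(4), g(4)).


f(4) = -7
g(4) = -17
max = -7

-7


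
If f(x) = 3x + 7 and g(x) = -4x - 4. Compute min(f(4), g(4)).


f(4) = 19
g(4) = -20
min = -20

-20


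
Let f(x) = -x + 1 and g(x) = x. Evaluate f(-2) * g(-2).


f(-2) = 3
g(-2) = -2
Product = -6

-6


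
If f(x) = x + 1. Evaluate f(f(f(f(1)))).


5


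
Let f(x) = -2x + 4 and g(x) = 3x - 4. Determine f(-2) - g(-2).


f(-2) = 8
g(-2) = -10
Difference = 18

18


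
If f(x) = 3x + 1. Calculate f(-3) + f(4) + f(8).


f(-3) = -8
f(4) = 13
f(8) = 25
Sum = 30

30


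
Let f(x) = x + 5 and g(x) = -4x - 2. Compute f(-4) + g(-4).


f(-4) = 1
g(-4) = 14
Sum = 15

15


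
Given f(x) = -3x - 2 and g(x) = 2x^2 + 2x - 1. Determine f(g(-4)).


g(-4) = 23
f(23) = -71

-71


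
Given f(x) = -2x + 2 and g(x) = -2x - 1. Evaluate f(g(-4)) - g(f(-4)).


f(g(-4)) = -12
g(f(-4)) = -21
Difference = 9

9


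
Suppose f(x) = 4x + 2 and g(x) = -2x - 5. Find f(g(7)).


g(7) = -19
f(-19) = -74

-74


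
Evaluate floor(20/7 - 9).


-7


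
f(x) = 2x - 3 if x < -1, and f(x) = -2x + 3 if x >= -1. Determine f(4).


4 satisfies x >= -1
f(4) = -5

-5


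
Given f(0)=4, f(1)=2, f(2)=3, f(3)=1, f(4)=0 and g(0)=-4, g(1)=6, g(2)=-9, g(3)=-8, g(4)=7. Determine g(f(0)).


f(0) = 4
g(4) = 7

7


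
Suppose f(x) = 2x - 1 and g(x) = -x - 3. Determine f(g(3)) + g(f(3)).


-21


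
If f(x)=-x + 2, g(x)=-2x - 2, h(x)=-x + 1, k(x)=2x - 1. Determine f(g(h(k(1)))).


k(1) = 1
h(1) = 0
g(0) = -2
f(-2) = 4

4


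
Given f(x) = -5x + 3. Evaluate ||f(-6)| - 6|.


f(-6) = 33
|33| = 33
|33 - 6| = 27

27


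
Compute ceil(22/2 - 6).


22/2 = 11
11 - 6 = 5
ceil(5) = 5

5


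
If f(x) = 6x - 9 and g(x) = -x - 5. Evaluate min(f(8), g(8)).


-13


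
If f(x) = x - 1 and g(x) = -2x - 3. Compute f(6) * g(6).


f(6) = 5
g(6) = -15
Product = -75

-75


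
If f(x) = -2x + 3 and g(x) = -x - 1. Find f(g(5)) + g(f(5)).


21


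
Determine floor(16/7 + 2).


16/7 = 2.2857
2.2857 + 2 = 4.2857
floor(4.2857) = 4

4


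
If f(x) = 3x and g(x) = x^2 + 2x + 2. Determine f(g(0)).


6


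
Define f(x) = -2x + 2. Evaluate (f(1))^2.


f(1) = 0
(0)^2 = 0

0


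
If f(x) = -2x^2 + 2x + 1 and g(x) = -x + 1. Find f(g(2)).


g(2) = -1
f(-1) = (-2)*(-1)^2 + 2*(-1) + 1 = -3

-3


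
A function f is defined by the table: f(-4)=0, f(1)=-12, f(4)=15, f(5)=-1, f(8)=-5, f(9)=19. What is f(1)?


Reading from the table at x = 1

-12


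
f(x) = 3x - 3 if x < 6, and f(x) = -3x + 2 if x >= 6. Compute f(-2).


-9


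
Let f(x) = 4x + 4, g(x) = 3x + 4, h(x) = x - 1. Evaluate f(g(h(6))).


h(6) = 5
g(5) = 19
f(19) = 80

80


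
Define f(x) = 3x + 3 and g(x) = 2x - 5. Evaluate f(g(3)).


g(3) = 1
f(1) = 6

6


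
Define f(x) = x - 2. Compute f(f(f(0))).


f(0) = -2
f(-2) = -4
f(-4) = -6

-6


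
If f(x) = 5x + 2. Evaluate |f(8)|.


42


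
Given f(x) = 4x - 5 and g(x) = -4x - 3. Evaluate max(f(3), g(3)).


f(3) = 7
g(3) = -15
max = 7

7


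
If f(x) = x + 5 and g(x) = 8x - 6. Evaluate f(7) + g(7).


f(7) = 12
g(7) = 50
Sum = 62

62


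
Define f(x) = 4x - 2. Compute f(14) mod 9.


f(14) = 54
54 mod 9 = 0

0


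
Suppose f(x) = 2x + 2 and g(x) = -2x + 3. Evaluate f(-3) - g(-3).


-13


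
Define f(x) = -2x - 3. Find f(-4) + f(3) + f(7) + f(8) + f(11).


f(-4) = 5
f(3) = -9
f(7) = -17
f(8) = -19
f(11) = -25
Sum = -65

-65


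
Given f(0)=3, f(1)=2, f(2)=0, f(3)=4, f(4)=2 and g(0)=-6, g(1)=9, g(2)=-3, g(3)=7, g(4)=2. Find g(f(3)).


2


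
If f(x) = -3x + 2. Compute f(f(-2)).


f(-2) = 8
f(8) = -22

-22


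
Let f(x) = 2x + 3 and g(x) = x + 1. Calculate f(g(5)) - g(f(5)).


f(g(5)) = 15
g(f(5)) = 14
Difference = 1

1


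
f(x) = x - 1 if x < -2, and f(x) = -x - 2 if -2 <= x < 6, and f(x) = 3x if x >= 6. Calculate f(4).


4 satisfies -2 <= x < 6
f(4) = -6

-6


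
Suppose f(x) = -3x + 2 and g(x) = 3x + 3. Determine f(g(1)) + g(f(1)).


-16


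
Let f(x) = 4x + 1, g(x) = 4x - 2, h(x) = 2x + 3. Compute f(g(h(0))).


41


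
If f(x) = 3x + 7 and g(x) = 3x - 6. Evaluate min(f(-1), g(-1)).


f(-1) = 4
g(-1) = -9
min = -9

-9


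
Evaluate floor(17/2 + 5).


17/2 = 8.5
8.5 + 5 = 13.5
floor(13.5) = 13

13


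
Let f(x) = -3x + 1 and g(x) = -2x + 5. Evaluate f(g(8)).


g(8) = -11
f(-11) = 34

34


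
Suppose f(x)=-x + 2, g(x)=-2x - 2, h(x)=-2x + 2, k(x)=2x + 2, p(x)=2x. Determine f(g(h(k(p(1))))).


p(1) = 2
k(2) = 6
h(6) = -10
g(-10) = 18
f(18) = -16

-16


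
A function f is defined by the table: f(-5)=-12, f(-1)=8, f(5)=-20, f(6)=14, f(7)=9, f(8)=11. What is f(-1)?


Reading from the table at x = -1

8


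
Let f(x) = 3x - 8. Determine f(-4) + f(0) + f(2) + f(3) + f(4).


f(-4) = -20
f(0) = -8
f(2) = -2
f(3) = 1
f(4) = 4
Sum = -25

-25


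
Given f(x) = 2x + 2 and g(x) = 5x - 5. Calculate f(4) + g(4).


25


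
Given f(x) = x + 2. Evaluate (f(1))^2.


f(1) = 3
(3)^2 = 9

9


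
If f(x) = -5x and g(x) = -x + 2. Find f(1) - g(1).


f(1) = -5
g(1) = 1
Difference = -6

-6


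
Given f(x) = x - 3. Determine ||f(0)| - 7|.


f(0) = -3
|-3| = 3
|3 - 7| = 4

4


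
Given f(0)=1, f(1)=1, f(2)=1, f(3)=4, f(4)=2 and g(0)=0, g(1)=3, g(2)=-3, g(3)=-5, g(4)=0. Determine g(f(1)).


3


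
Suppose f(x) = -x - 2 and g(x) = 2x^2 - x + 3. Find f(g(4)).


-33


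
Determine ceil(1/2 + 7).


8


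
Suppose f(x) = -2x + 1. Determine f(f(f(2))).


f(2) = -3
f(-3) = 7
f(7) = -13

-13


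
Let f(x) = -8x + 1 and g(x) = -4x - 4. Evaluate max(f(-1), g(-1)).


f(-1) = 9
g(-1) = 0
max = 9

9


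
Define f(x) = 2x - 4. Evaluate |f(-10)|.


f(-10) = -24
|-24| = 24

24


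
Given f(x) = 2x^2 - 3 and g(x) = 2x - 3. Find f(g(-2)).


g(-2) = -7
f(-7) = 2*(-7)^2 - 3 = 95

95


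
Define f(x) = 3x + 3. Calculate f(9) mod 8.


6


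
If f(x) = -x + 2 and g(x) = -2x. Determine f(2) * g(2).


f(2) = 0
g(2) = -4
Product = 0

0


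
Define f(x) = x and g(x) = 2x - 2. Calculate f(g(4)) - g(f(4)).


f(g(4)) = 6
g(f(4)) = 6
Difference = 0

0


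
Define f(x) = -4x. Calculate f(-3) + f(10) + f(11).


f(-3) = 12
f(10) = -40
f(11) = -44
Sum = -72

-72


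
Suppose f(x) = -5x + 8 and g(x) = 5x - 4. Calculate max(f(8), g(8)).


36


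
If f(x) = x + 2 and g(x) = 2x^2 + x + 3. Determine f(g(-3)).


g(-3) = 18
f(18) = 20

20


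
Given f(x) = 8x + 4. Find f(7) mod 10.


f(7) = 60
60 mod 10 = 0

0


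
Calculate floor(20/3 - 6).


20/3 = 6.6667
6.6667 - 6 = 0.6667
floor(0.6667) = 0

0


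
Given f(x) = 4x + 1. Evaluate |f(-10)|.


f(-10) = -39
|-39| = 39

39


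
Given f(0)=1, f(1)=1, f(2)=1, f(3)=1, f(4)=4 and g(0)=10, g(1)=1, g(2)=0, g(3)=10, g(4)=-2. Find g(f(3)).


f(3) = 1
g(1) = 1

1


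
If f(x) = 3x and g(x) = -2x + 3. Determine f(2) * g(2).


f(2) = 6
g(2) = -1
Product = -6

-6


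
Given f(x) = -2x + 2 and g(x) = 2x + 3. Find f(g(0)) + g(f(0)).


f(g(0)) = -4
g(f(0)) = 7
Sum = 3

3


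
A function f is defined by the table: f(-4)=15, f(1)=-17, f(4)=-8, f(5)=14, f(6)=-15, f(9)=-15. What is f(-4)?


15


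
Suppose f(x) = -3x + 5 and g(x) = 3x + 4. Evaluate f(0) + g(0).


f(0) = 5
g(0) = 4
Sum = 9

9


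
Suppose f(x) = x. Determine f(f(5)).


f(5) = 5
f(5) = 5

5


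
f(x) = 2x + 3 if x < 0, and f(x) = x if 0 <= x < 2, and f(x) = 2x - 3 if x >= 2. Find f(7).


11


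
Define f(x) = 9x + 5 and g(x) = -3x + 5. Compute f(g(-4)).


g(-4) = 17
f(17) = 158

158


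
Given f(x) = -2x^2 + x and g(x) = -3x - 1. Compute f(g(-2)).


g(-2) = 5
f(5) = (-2)*(5)^2 + 1*(5) = -45

-45


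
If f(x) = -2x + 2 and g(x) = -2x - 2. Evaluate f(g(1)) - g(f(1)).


f(g(1)) = 10
g(f(1)) = -2
Difference = 12

12


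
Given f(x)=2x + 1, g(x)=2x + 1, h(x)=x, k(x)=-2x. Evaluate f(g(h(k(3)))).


k(3) = -6
h(-6) = -6
g(-6) = -11
f(-11) = -21

-21


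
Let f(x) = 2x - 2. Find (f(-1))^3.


f(-1) = -4
(-4)^3 = -64

-64


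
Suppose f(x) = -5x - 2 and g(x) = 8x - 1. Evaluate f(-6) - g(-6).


f(-6) = 28
g(-6) = -49
Difference = 77

77


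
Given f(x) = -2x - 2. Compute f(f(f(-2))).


f(-2) = 2
f(2) = -6
f(-6) = 10

10


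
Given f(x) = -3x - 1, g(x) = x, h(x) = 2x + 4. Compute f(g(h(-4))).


h(-4) = -4
g(-4) = -4
f(-4) = 11

11


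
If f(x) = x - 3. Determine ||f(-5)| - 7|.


f(-5) = -8
|-8| = 8
|8 - 7| = 1

1


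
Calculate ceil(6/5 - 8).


6/5 = 1.2
1.2 - 8 = -6.8
ceil(-6.8) = -6

-6


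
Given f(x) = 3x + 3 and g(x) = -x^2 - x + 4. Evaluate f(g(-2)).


9


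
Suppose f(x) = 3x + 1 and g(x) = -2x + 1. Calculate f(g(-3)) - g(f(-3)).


f(g(-3)) = 22
g(f(-3)) = 17
Difference = 5

5


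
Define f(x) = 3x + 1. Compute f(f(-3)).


-23


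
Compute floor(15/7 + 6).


15/7 = 2.1429
2.1429 + 6 = 8.1429
floor(8.1429) = 8

8


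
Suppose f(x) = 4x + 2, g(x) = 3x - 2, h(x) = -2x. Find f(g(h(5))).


h(5) = -10
g(-10) = -32
f(-32) = -126

-126


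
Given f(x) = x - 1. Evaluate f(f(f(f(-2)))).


f(-2) = -3
f(-3) = -4
f(-4) = -5
f(-5) = -6

-6


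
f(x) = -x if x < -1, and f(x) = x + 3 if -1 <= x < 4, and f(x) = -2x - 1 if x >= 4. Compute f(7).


7 satisfies x >= 4
f(7) = -15

-15


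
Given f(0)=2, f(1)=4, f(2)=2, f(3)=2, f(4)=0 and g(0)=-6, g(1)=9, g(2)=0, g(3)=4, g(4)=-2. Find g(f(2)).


f(2) = 2
g(2) = 0

0


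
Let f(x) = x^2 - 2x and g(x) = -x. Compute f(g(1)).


g(1) = -1
f(-1) = 1*(-1)^2 - 2*(-1) = 3

3


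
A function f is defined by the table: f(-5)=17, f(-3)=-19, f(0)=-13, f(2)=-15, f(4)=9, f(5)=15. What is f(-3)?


Reading from the table at x = -3

-19


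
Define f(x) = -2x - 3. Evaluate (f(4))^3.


f(4) = -11
(-11)^3 = -1331

-1331


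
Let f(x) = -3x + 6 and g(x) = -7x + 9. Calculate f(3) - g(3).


f(3) = -3
g(3) = -12
Difference = 9

9


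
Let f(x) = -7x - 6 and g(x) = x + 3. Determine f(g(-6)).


g(-6) = -3
f(-3) = 15

15


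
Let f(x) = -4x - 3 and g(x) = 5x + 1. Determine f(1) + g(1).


f(1) = -7
g(1) = 6
Sum = -1

-1


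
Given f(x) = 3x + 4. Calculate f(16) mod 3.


f(16) = 52
52 mod 3 = 1

1


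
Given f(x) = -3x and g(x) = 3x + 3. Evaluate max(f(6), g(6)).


f(6) = -18
g(6) = 21
max = 21

21


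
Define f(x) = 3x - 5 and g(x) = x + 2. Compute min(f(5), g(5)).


f(5) = 10
g(5) = 7
min = 7

7


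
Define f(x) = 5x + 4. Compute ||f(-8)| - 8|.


f(-8) = -36
|-36| = 36
|36 - 8| = 28

28


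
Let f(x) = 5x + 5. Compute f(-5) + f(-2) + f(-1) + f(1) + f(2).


f(-5) = -20
f(-2) = -5
f(-1) = 0
f(1) = 10
f(2) = 15
Sum = 0

0


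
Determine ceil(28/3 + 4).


28/3 = 9.3333
9.3333 + 4 = 13.3333
ceil(13.3333) = 14

14


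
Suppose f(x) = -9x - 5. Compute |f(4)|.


f(4) = -41
|-41| = 41

41


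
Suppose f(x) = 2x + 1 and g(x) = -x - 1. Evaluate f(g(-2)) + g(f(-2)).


f(g(-2)) = 3
g(f(-2)) = 2
Sum = 5

5


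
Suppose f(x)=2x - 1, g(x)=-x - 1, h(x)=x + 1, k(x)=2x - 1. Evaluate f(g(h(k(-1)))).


k(-1) = -3
h(-3) = -2
g(-2) = 1
f(1) = 1

1


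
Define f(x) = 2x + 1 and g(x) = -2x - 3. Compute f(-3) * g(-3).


f(-3) = -5
g(-3) = 3
Product = -15

-15


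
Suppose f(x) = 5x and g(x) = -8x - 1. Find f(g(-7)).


g(-7) = 55
f(55) = 275

275


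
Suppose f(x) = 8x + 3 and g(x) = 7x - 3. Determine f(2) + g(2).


30


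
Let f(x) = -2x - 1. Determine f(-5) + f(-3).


f(-5) = 9
f(-3) = 5
Sum = 14

14


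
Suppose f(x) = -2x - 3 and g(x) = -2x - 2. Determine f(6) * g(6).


f(6) = -15
g(6) = -14
Product = 210

210


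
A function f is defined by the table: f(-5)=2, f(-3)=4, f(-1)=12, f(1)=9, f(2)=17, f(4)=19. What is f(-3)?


Reading from the table at x = -3

4


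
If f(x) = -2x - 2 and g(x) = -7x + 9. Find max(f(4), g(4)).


-10


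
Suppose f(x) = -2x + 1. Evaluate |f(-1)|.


f(-1) = 3
|3| = 3

3


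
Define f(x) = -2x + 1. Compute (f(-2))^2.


f(-2) = 5
(5)^2 = 25

25


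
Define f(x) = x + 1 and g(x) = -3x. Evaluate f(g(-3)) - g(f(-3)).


4


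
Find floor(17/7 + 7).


17/7 = 2.4286
2.4286 + 7 = 9.4286
floor(9.4286) = 9

9


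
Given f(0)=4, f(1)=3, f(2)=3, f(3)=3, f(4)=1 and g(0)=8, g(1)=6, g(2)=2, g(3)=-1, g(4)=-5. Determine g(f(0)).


f(0) = 4
g(4) = -5

-5


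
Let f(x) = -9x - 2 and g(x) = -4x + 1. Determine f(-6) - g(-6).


f(-6) = 52
g(-6) = 25
Difference = 27

27


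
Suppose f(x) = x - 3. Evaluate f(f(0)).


f(0) = -3
f(-3) = -6

-6


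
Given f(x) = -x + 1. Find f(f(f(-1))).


f(-1) = 2
f(2) = -1
f(-1) = 2

2


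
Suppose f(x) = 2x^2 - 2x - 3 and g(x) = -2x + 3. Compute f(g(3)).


21


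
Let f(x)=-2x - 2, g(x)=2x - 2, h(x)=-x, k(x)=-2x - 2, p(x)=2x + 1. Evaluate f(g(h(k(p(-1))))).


2


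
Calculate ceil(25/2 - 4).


25/2 = 12.5
12.5 - 4 = 8.5
ceil(8.5) = 9

9


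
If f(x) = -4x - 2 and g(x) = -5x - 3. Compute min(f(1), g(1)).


f(1) = -6
g(1) = -8
min = -8

-8


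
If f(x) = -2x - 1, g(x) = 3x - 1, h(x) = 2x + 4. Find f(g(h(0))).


h(0) = 4
g(4) = 11
f(11) = -23

-23


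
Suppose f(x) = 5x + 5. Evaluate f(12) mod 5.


f(12) = 65
65 mod 5 = 0

0


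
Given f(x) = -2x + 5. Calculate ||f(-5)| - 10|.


f(-5) = 15
|15| = 15
|15 - 10| = 5

5


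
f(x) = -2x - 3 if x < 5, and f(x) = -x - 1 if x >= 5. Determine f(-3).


-3 satisfies x < 5
f(-3) = 3

3


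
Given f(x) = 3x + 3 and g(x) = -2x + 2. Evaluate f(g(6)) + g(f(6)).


f(g(6)) = -27
g(f(6)) = -40
Sum = -67

-67


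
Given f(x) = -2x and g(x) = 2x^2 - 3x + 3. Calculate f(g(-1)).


-16


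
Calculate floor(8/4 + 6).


8/4 = 2
2 + 6 = 8
floor(8) = 8

8


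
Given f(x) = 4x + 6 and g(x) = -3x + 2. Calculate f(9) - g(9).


f(9) = 42
g(9) = -25
Difference = 67

67


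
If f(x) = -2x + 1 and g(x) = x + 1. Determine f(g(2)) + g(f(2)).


f(g(2)) = -5
g(f(2)) = -2
Sum = -7

-7


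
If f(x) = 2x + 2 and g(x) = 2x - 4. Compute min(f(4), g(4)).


f(4) = 10
g(4) = 4
min = 4

4


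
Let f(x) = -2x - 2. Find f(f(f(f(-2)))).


f(-2) = 2
f(2) = -6
f(-6) = 10
f(10) = -22

-22


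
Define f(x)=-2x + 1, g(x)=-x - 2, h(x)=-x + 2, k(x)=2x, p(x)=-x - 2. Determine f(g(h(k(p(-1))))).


p(-1) = -1
k(-1) = -2
h(-2) = 4
g(4) = -6
f(-6) = 13

13


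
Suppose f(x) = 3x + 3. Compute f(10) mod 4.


f(10) = 33
33 mod 4 = 1

1


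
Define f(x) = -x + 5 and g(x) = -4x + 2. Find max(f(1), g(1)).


f(1) = 4
g(1) = -2
max = 4

4


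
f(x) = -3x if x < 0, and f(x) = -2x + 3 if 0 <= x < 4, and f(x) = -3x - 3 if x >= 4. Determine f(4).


4 satisfies x >= 4
f(4) = -15

-15


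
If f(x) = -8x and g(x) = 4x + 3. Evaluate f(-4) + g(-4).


f(-4) = 32
g(-4) = -13
Sum = 19

19


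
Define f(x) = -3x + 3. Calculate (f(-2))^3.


f(-2) = 9
(9)^3 = 729

729


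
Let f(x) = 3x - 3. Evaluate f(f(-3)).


f(-3) = -12
f(-12) = -39

-39


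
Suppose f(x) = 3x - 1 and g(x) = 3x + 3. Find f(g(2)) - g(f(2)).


f(g(2)) = 26
g(f(2)) = 18
Difference = 8

8


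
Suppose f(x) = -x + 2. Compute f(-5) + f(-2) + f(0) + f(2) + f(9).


f(-5) = 7
f(-2) = 4
f(0) = 2
f(2) = 0
f(9) = -7
Sum = 6

6


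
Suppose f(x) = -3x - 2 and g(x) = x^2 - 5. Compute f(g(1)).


g(1) = -4
f(-4) = 10

10


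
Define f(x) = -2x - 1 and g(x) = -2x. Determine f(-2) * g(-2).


f(-2) = 3
g(-2) = 4
Product = 12

12


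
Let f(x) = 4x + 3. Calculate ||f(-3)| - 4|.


f(-3) = -9
|-9| = 9
|9 - 4| = 5

5


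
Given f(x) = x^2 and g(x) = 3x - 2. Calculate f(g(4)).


g(4) = 10
f(10) = 1*(10)^2 = 100

100


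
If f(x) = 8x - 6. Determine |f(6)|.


42


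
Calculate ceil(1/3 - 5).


1/3 = 0.3333
0.3333 - 5 = -4.6667
ceil(-4.6667) = -4

-4


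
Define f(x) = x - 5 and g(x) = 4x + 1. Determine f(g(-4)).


g(-4) = -15
f(-15) = -20

-20


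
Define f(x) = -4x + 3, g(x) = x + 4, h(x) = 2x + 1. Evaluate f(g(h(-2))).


h(-2) = -3
g(-3) = 1
f(1) = -1

-1
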